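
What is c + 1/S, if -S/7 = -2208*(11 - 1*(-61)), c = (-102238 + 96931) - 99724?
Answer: -116881857791/1112832 ≈ -1.0503e+5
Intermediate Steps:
c = -105031 (c = -5307 - 99724 = -105031)
S = 1112832 (S = -(-15456)*(11 - 1*(-61)) = -(-15456)*(11 + 61) = -(-15456)*72 = -7*(-158976) = 1112832)
c + 1/S = -105031 + 1/1112832 = -116881857791/1112832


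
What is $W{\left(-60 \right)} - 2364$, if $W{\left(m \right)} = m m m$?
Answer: $-218364$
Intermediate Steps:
$W{\left(m \right)} = m^{3}$ ($W{\left(m \right)} = m^{2} m = m^{3}$)
$W{\left(-60 \right)} - 2364 = \left(-60\right)^{3} - 2364 = -216000 - 2364 = -218364$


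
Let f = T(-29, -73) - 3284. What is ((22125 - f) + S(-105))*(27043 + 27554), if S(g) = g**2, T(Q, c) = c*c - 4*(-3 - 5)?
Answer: 1696492581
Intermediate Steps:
T(Q, c) = 32 + c**2 (T(Q, c) = c**2 - 4*(-8) = c**2 + 32 = 32 + c**2)
f = 2077 (f = (32 + (-73)**2) - 3284 = (32 + 5329) - 3284 = 5361 - 3284 = 2077)
((22125 - f) + S(-105))*(27043 + 27554) = ((22125 - 1*2077) + (-105)**2)*(27043 + 27554) = ((22125 - 2077) + 11025)*54597 = (20048 + 11025)*54597 = 31073*54597 = 1696492581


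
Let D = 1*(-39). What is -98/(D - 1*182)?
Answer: 98/221 ≈ 0.44344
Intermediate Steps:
D = -39
-98/(D - 1*182) = -98/(-39 - 1*182) = -98/(-39 - 182) = -98/(-221) = -1/221*(-98) = 98/221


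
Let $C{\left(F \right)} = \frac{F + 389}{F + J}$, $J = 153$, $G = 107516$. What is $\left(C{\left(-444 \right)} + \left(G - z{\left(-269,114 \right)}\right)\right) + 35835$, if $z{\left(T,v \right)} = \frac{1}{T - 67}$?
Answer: $\frac{4672102049}{32592} \approx 1.4335 \cdot 10^{5}$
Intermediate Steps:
$z{\left(T,v \right)} = \frac{1}{-67 + T}$
$C{\left(F \right)} = \frac{389 + F}{153 + F}$ ($C{\left(F \right)} = \frac{F + 389}{F + 153} = \frac{389 + F}{153 + F}$)
$\left(C{\left(-444 \right)} + \left(G - z{\left(-269,114 \right)}\right)\right) + 35835 = \left(\frac{389 - 444}{153 - 444} + \left(107516 - \frac{1}{-67 - 269}\right)\right) + 35835 = \left(\frac{1}{-291} \left(-55\right) + \left(107516 - \frac{1}{-336}\right)\right) + 35835 = \left(\left(- \frac{1}{291}\right) \left(-55\right) + \left(107516 - - \frac{1}{336}\right)\right) + 35835 = \left(\frac{55}{291} + \left(107516 + \frac{1}{336}\right)\right) + 35835 = \left(\frac{55}{291} + \frac{36125377}{336}\right) + 35835 = \frac{3504167729}{32592} + 35835 = \frac{4672102049}{32592}$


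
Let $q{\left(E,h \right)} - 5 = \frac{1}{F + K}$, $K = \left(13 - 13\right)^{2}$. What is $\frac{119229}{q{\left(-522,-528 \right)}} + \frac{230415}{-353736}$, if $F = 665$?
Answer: $\frac{4674333447745}{196087656} \approx 23838.0$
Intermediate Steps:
$K = 0$ ($K = 0^{2} = 0$)
$q{\left(E,h \right)} = \frac{3326}{665}$ ($q{\left(E,h \right)} = 5 + \frac{1}{665 + 0} = 5 + \frac{1}{665} = \frac{3326}{665}$)
$\frac{119229}{q{\left(-522,-528 \right)}} + \frac{230415}{-353736} = \frac{119229}{\frac{3326}{665}} + \frac{230415}{-353736} = 119229 \cdot \frac{665}{3326} + 230415 \left(- \frac{1}{353736}\right) = \frac{79287285}{3326} - \frac{76805}{117912} = \frac{4674333447745}{196087656}$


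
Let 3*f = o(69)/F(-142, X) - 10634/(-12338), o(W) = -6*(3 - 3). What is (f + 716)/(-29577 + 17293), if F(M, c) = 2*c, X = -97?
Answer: -13256329/227339988 ≈ -0.058311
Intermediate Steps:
o(W) = 0 (o(W) = -6*0 = 0)
f = 5317/18507 (f = (0/((2*(-97))) - 10634/(-12338))/3 = (0/(-194) - 10634*(-1/12338))/3 = (0*(-1/194) + 5317/6169)/3 = (0 + 5317/6169)/3 = (⅓)*(5317/6169) = 5317/18507 ≈ 0.28730)
(f + 716)/(-29577 + 17293) = (5317/18507 + 716)/(-29577 + 17293) = (13256329/18507)/(-12284) = (13256329/18507)*(-1/12284) = -13256329/227339988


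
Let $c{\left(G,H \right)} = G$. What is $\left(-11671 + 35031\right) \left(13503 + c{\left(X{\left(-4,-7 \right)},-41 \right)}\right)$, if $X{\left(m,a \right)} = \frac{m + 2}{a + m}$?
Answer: $\frac{3469777600}{11} \approx 3.1543 \cdot 10^{8}$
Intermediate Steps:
$X{\left(m,a \right)} = \frac{2 + m}{a + m}$
$\left(-11671 + 35031\right) \left(13503 + c{\left(X{\left(-4,-7 \right)},-41 \right)}\right) = \left(-11671 + 35031\right) \left(13503 + \frac{2 - 4}{-7 - 4}\right) = 23360 \left(13503 + \frac{1}{-11} \left(-2\right)\right) = 23360 \left(13503 - - \frac{2}{11}\right) = 23360 \left(13503 + \frac{2}{11}\right) = 23360 \cdot \frac{148535}{11} = \frac{3469777600}{11}$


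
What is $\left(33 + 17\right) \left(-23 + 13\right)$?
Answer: $-500$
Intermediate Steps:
$\left(33 + 17\right) \left(-23 + 13\right) = 50 \left(-10\right) = -500$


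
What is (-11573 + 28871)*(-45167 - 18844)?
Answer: -1107262278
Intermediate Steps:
(-11573 + 28871)*(-45167 - 18844) = 17298*(-64011) = -1107262278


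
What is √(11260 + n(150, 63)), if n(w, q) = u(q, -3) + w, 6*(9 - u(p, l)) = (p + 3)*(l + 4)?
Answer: 4*√713 ≈ 106.81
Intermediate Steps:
u(p, l) = 9 - (3 + p)*(4 + l)/6 (u(p, l) = 9 - (p + 3)*(l + 4)/6 = 9 - (3 + p)*(4 + l)/6)
n(w, q) = 17/2 + w - q/6 (n(w, q) = (7 - 2*q/3 - ½*(-3) - ⅙*(-3)*q) + w = (7 - 2*q/3 + 3/2 + q/2) + w = (17/2 - q/6) + w = 17/2 + w - q/6)
√(11260 + n(150, 63)) = √(11260 + (17/2 + 150 - ⅙*63)) = √(11260 + (17/2 + 150 - 21/2)) = √(11260 + 148) = √11408 = 4*√713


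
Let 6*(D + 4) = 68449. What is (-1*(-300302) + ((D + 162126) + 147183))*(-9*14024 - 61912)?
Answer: -350491023824/3 ≈ -1.1683e+11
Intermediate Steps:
D = 68425/6 (D = -4 + (⅙)*68449 = -4 + 68449/6 = 68425/6 ≈ 11404.)
(-1*(-300302) + ((D + 162126) + 147183))*(-9*14024 - 61912) = (-1*(-300302) + ((68425/6 + 162126) + 147183))*(-9*14024 - 61912) = (300302 + (1041181/6 + 147183))*(-126216 - 61912) = (300302 + 1924279/6)*(-188128) = (3726091/6)*(-188128) = -350491023824/3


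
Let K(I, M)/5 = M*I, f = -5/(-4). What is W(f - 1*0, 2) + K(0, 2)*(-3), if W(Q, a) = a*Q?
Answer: 5/2 ≈ 2.5000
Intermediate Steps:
f = 5/4 (f = -5*(-¼) = 5/4 ≈ 1.2500)
W(Q, a) = Q*a
K(I, M) = 5*I*M (K(I, M) = 5*(M*I) = 5*(I*M) = 5*I*M)
W(f - 1*0, 2) + K(0, 2)*(-3) = (5/4 - 1*0)*2 + (5*0*2)*(-3) = (5/4 + 0)*2 + 0*(-3) = (5/4)*2 + 0 = 5/2 + 0 = 5/2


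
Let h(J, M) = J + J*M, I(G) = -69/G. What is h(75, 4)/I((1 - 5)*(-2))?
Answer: -1000/23 ≈ -43.478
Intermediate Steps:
h(75, 4)/I((1 - 5)*(-2)) = (75*(1 + 4))/((-69*(-1/(2*(1 - 5))))) = (75*5)/((-69/((-4*(-2))))) = 375/((-69/8)) = 375/((-69*⅛)) = 375/(-69/8) = 375*(-8/69) = -1000/23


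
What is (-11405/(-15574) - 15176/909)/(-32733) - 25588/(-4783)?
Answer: 11858391749672321/2216410734929274 ≈ 5.3503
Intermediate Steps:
(-11405/(-15574) - 15176/909)/(-32733) - 25588/(-4783) = (-11405*(-1/15574) - 15176*1/909)*(-1/32733) - 25588*(-1/4783) = (11405/15574 - 15176/909)*(-1/32733) + 25588/4783 = -225983879/14156766*(-1/32733) + 25588/4783 = 225983879/463393421478 + 25588/4783 = 11858391749672321/2216410734929274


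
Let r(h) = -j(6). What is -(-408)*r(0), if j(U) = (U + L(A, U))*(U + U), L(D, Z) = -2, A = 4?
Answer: -19584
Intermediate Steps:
j(U) = 2*U*(-2 + U) (j(U) = (U - 2)*(U + U) = (-2 + U)*(2*U) = 2*U*(-2 + U))
r(h) = -48 (r(h) = -2*6*(-2 + 6) = -2*6*4 = -1*48 = -48)
-(-408)*r(0) = -(-408)*(-48) = -136*144 = -19584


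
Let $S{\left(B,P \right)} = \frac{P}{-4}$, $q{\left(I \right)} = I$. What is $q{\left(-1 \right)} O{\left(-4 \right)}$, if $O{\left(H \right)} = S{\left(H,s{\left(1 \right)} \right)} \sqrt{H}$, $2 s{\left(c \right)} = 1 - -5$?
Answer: $\frac{3 i}{2} \approx 1.5 i$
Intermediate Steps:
$s{\left(c \right)} = 3$ ($s{\left(c \right)} = \frac{1 - -5}{2} = \frac{1 + 5}{2} = \frac{1}{2} \cdot 6 = 3$)
$S{\left(B,P \right)} = - \frac{P}{4}$ ($S{\left(B,P \right)} = P \left(- \frac{1}{4}\right) = - \frac{P}{4}$)
$O{\left(H \right)} = - \frac{3 \sqrt{H}}{4}$ ($O{\left(H \right)} = \left(- \frac{1}{4}\right) 3 \sqrt{H} = - \frac{3 \sqrt{H}}{4}$)
$q{\left(-1 \right)} O{\left(-4 \right)} = - \frac{\left(-3\right) \sqrt{-4}}{4} = - \frac{\left(-3\right) 2 i}{4} = - \frac{\left(-3\right) i}{2} = \frac{3 i}{2}$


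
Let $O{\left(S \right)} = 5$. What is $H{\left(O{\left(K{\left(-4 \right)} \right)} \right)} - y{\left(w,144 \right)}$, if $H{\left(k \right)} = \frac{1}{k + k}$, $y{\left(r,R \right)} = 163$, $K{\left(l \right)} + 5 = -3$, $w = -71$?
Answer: $- \frac{1629}{10} \approx -162.9$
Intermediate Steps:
$K{\left(l \right)} = -8$ ($K{\left(l \right)} = -5 - 3 = -8$)
$H{\left(k \right)} = \frac{1}{2 k}$
$H{\left(O{\left(K{\left(-4 \right)} \right)} \right)} - y{\left(w,144 \right)} = \frac{1}{2 \cdot 5} - 163 = \frac{1}{2} \cdot \frac{1}{5} - 163 = \frac{1}{10} - 163 = - \frac{1629}{10}$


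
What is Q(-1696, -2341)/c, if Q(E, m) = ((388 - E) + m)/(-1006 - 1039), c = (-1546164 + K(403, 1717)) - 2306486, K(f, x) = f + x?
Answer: -257/7874333850 ≈ -3.2638e-8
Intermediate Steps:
c = -3850530 (c = (-1546164 + (403 + 1717)) - 2306486 = (-1546164 + 2120) - 2306486 = -1544044 - 2306486 = -3850530)
Q(E, m) = -388/2045 - m/2045 + E/2045 (Q(E, m) = (388 + m - E)/(-2045) = (388 + m - E)*(-1/2045) = -388/2045 - m/2045 + E/2045)
Q(-1696, -2341)/c = (-388/2045 - 1/2045*(-2341) + (1/2045)*(-1696))/(-3850530) = (-388/2045 + 2341/2045 - 1696/2045)*(-1/3850530) = (257/2045)*(-1/3850530) = -257/7874333850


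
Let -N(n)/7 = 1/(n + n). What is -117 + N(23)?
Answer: -5389/46 ≈ -117.15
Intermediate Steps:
N(n) = -7/(2*n) (N(n) = -7/(n + n) = -7*1/(2*n) = -7/(2*n))
-117 + N(23) = -117 - 7/2/23 = -117 - 7/2*1/23 = -117 - 7/46 = -5389/46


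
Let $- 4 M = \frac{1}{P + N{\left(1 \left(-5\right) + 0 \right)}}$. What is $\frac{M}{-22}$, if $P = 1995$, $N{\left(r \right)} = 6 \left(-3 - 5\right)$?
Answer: $\frac{1}{171336} \approx 5.8365 \cdot 10^{-6}$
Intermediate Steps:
$N{\left(r \right)} = -48$ ($N{\left(r \right)} = 6 \left(-8\right) = -48$)
$M = - \frac{1}{7788}$ ($M = - \frac{1}{4 \left(1995 - 48\right)} = - \frac{1}{4 \cdot 1947} = \left(- \frac{1}{4}\right) \frac{1}{1947} = - \frac{1}{7788} \approx -0.0001284$)
$\frac{M}{-22} = - \frac{1}{7788 \left(-22\right)} = \left(- \frac{1}{7788}\right) \left(- \frac{1}{22}\right) = \frac{1}{171336}$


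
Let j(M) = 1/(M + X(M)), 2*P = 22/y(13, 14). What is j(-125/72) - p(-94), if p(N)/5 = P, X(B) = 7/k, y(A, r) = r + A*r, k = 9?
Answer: -5969/4508 ≈ -1.3241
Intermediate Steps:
P = 11/196 (P = (22/((14*(1 + 13))))/2 = (22/((14*14)))/2 = (22/196)/2 = (22*(1/196))/2 = (½)*(11/98) = 11/196 ≈ 0.056122)
X(B) = 7/9
j(M) = 1/(7/9 + M) (j(M) = 1/(M + 7/9) = 1/(7/9 + M))
p(N) = 55/196 (p(N) = 5*(11/196) = 55/196)
j(-125/72) - p(-94) = 9/(7 + 9*(-125/72)) - 1*55/196 = 9/(7 + 9*(-125*1/72)) - 55/196 = 9/(7 + 9*(-125/72)) - 55/196 = 9/(7 - 125/8) - 55/196 = 9/(-69/8) - 55/196 = 9*(-8/69) - 55/196 = -24/23 - 55/196 = -5969/4508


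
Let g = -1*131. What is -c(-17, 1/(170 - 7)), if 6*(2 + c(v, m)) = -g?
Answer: -119/6 ≈ -19.833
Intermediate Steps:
g = -131
c(v, m) = 119/6 (c(v, m) = -2 + (-1*(-131))/6 = -2 + (⅙)*131 = -2 + 131/6 = 119/6)
-c(-17, 1/(170 - 7)) = -1*119/6 = -119/6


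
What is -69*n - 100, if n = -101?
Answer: 6869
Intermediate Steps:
-69*n - 100 = -69*(-101) - 100 = 6969 - 100 = 6869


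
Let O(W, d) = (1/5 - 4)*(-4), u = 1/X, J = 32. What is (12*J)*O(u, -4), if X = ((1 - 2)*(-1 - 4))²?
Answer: 29184/5 ≈ 5836.8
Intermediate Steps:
X = 25 (X = (-1*(-5))² = 5² = 25)
u = 1/25 ≈ 0.040000
O(W, d) = 76/5 (O(W, d) = (⅕ - 4)*(-4) = -19/5*(-4) = 76/5)
(12*J)*O(u, -4) = (12*32)*(76/5) = 384*(76/5) = 29184/5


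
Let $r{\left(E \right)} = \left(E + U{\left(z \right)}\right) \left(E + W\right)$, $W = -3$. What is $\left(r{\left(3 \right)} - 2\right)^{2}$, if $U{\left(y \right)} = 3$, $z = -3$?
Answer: $4$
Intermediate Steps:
$r{\left(E \right)} = \left(-3 + E\right) \left(3 + E\right)$ ($r{\left(E \right)} = \left(E + 3\right) \left(E - 3\right) = \left(3 + E\right) \left(-3 + E\right) = \left(-3 + E\right) \left(3 + E\right)$)
$\left(r{\left(3 \right)} - 2\right)^{2} = \left(\left(-9 + 3^{2}\right) - 2\right)^{2} = \left(\left(-9 + 9\right) - 2\right)^{2} = \left(0 - 2\right)^{2} = \left(-2\right)^{2} = 4$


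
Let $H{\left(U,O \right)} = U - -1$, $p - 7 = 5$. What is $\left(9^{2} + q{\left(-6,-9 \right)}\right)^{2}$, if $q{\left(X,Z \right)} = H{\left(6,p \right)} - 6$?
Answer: $6724$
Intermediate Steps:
$p = 12$ ($p = 7 + 5 = 12$)
$H{\left(U,O \right)} = 1 + U$ ($H{\left(U,O \right)} = U + 1 = 1 + U$)
$q{\left(X,Z \right)} = 1$ ($q{\left(X,Z \right)} = \left(1 + 6\right) - 6 = 7 - 6 = 1$)
$\left(9^{2} + q{\left(-6,-9 \right)}\right)^{2} = \left(9^{2} + 1\right)^{2} = \left(81 + 1\right)^{2} = 82^{2} = 6724$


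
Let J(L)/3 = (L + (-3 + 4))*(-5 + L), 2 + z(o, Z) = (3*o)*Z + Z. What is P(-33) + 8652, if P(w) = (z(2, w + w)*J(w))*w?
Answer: 55866828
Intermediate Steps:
z(o, Z) = -2 + Z + 3*Z*o (z(o, Z) = -2 + ((3*o)*Z + Z) = -2 + (3*Z*o + Z) = -2 + (Z + 3*Z*o) = -2 + Z + 3*Z*o)
J(L) = 3*(1 + L)*(-5 + L) (J(L) = 3*((L + (-3 + 4))*(-5 + L)) = 3*((L + 1)*(-5 + L)) = 3*((1 + L)*(-5 + L)) = 3*(1 + L)*(-5 + L))
P(w) = w*(-2 + 14*w)*(-15 - 12*w + 3*w²) (P(w) = ((-2 + (w + w) + 3*(w + w)*2)*(-15 - 12*w + 3*w²))*w = ((-2 + 2*w + 3*(2*w)*2)*(-15 - 12*w + 3*w²))*w = ((-2 + 2*w + 12*w)*(-15 - 12*w + 3*w²))*w = ((-2 + 14*w)*(-15 - 12*w + 3*w²))*w = w*(-2 + 14*w)*(-15 - 12*w + 3*w²))
P(-33) + 8652 = -6*(-33)*(-1 + 7*(-33))*(5 - 1*(-33)² + 4*(-33)) + 8652 = -6*(-33)*(-1 - 231)*(5 - 1*1089 - 132) + 8652 = -6*(-33)*(-232)*(5 - 1089 - 132) + 8652 = -6*(-33)*(-232)*(-1216) + 8652 = 55858176 + 8652 = 55866828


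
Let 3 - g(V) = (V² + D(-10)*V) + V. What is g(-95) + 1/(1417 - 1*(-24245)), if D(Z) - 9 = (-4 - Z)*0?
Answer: -207143663/25662 ≈ -8072.0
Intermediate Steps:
D(Z) = 9 (D(Z) = 9 + (-4 - Z)*0 = 9 + 0 = 9)
g(V) = 3 - V² - 10*V (g(V) = 3 - ((V² + 9*V) + V) = 3 - (V² + 10*V) = 3 + (-V² - 10*V) = 3 - V² - 10*V)
g(-95) + 1/(1417 - 1*(-24245)) = (3 - 1*(-95)² - 10*(-95)) + 1/(1417 - 1*(-24245)) = (3 - 1*9025 + 950) + 1/(1417 + 24245) = (3 - 9025 + 950) + 1/25662 = -8072 + 1/25662 = -207143663/25662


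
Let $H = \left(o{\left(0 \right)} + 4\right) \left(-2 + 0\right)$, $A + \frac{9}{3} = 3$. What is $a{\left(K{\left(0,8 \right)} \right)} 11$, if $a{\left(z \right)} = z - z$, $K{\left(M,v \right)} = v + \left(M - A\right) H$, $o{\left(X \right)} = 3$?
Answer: $0$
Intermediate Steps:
$A = 0$ ($A = -3 + 3 = 0$)
$H = -14$ ($H = \left(3 + 4\right) \left(-2 + 0\right) = 7 \left(-2\right) = -14$)
$K{\left(M,v \right)} = v - 14 M$ ($K{\left(M,v \right)} = v + \left(M - 0\right) \left(-14\right) = v + \left(M + 0\right) \left(-14\right) = v + M \left(-14\right) = v - 14 M$)
$a{\left(z \right)} = 0$
$a{\left(K{\left(0,8 \right)} \right)} 11 = 0 \cdot 11 = 0$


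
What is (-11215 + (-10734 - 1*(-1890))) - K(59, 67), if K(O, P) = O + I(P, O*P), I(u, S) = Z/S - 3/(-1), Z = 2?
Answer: -79538315/3953 ≈ -20121.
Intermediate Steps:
I(u, S) = 3 + 2/S (I(u, S) = 2/S - 3/(-1) = 2/S - 3*(-1) = 2/S + 3 = 3 + 2/S)
K(O, P) = 3 + O + 2/(O*P) (K(O, P) = O + (3 + 2/((O*P))) = O + (3 + 2*(1/(O*P))) = O + (3 + 2/(O*P)) = 3 + O + 2/(O*P))
(-11215 + (-10734 - 1*(-1890))) - K(59, 67) = (-11215 + (-10734 - 1*(-1890))) - (3 + 59 + 2/(59*67)) = (-11215 + (-10734 + 1890)) - (3 + 59 + 2*(1/59)*(1/67)) = (-11215 - 8844) - (3 + 59 + 2/3953) = -20059 - 1*245088/3953 = -20059 - 245088/3953 = -79538315/3953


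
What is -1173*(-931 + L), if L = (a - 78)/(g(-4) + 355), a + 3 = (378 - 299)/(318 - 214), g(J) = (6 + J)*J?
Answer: 39420158229/36088 ≈ 1.0923e+6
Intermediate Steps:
g(J) = J*(6 + J)
a = -233/104 (a = -3 + (378 - 299)/(318 - 214) = -3 + 79/104 = -233/104 ≈ -2.2404)
L = -8345/36088 (L = (-233/104 - 78)/(-4*(6 - 4) + 355) = -8345/(104*(-4*2 + 355)) = -8345/(104*(-8 + 355)) = -8345/104/347 = -8345/104*1/347 = -8345/36088 ≈ -0.23124)
-1173*(-931 + L) = -1173*(-931 - 8345/36088) = -1173*(-33606273/36088) = 39420158229/36088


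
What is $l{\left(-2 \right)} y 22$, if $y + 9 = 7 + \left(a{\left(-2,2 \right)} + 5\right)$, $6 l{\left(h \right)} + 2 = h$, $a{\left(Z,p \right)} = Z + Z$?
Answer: $\frac{44}{3} \approx 14.667$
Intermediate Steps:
$a{\left(Z,p \right)} = 2 Z$
$l{\left(h \right)} = - \frac{1}{3} + \frac{h}{6}$
$y = -1$ ($y = -9 + \left(7 + \left(2 \left(-2\right) + 5\right)\right) = -9 + \left(7 + \left(-4 + 5\right)\right) = -9 + \left(7 + 1\right) = -9 + 8 = -1$)
$l{\left(-2 \right)} y 22 = \left(- \frac{1}{3} + \frac{1}{6} \left(-2\right)\right) \left(-1\right) 22 = \left(- \frac{1}{3} - \frac{1}{3}\right) \left(-1\right) 22 = \left(- \frac{2}{3}\right) \left(-1\right) 22 = \frac{2}{3} \cdot 22 = \frac{44}{3}$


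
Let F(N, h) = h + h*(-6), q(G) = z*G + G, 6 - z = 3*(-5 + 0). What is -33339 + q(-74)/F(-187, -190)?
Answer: -15836839/475 ≈ -33341.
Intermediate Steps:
z = 21 (z = 6 - 3*(-5 + 0) = 6 - 3*(-5) = 6 - 1*(-15) = 6 + 15 = 21)
q(G) = 22*G (q(G) = 21*G + G = 22*G)
F(N, h) = -5*h (F(N, h) = h - 6*h = -5*h)
-33339 + q(-74)/F(-187, -190) = -33339 + (22*(-74))/((-5*(-190))) = -33339 - 1628/950 = -33339 - 1628*1/950 = -33339 - 814/475 = -15836839/475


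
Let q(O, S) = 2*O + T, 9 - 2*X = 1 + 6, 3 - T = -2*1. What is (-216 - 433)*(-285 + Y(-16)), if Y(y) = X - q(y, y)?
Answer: 166793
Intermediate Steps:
T = 5 (T = 3 - (-2) = 3 - 1*(-2) = 3 + 2 = 5)
X = 1 (X = 9/2 - (1 + 6)/2 = 9/2 - ½*7 = 9/2 - 7/2 = 1)
q(O, S) = 5 + 2*O (q(O, S) = 2*O + 5 = 5 + 2*O)
Y(y) = -4 - 2*y (Y(y) = 1 - (5 + 2*y) = 1 + (-5 - 2*y) = -4 - 2*y)
(-216 - 433)*(-285 + Y(-16)) = (-216 - 433)*(-285 + (-4 - 2*(-16))) = -649*(-285 + (-4 + 32)) = -649*(-285 + 28) = -649*(-257) = 166793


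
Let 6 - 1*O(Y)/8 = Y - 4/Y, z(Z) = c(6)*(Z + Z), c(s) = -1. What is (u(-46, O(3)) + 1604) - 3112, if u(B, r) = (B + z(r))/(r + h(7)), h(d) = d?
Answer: -188846/125 ≈ -1510.8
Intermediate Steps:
z(Z) = -2*Z (z(Z) = -(Z + Z) = -2*Z)
O(Y) = 48 - 8*Y + 32/Y (O(Y) = 48 - 8*(Y - 4/Y) = 48 + (-8*Y + 32/Y) = 48 - 8*Y + 32/Y)
u(B, r) = (B - 2*r)/(7 + r) (u(B, r) = (B - 2*r)/(r + 7) = (B - 2*r)/(7 + r))
(u(-46, O(3)) + 1604) - 3112 = ((-46 - 2*(48 - 8*3 + 32/3))/(7 + (48 - 8*3 + 32/3)) + 1604) - 3112 = ((-46 - 2*(48 - 24 + 32*(⅓)))/(7 + (48 - 24 + 32*(⅓))) + 1604) - 3112 = ((-46 - 2*(48 - 24 + 32/3))/(7 + (48 - 24 + 32/3)) + 1604) - 3112 = ((-46 - 2*104/3)/(7 + 104/3) + 1604) - 3112 = ((-46 - 208/3)/(125/3) + 1604) - 3112 = ((3/125)*(-346/3) + 1604) - 3112 = (-346/125 + 1604) - 3112 = 200154/125 - 3112 = -188846/125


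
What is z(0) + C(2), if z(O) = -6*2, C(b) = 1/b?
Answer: -23/2 ≈ -11.500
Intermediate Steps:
z(O) = -12
z(0) + C(2) = -12 + 1/2 = -12 + ½ = -23/2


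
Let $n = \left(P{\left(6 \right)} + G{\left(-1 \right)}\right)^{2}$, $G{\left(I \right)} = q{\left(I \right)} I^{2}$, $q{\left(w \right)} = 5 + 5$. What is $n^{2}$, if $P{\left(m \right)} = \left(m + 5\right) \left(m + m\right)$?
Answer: $406586896$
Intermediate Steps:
$P{\left(m \right)} = 2 m \left(5 + m\right)$ ($P{\left(m \right)} = \left(5 + m\right) 2 m = 2 m \left(5 + m\right)$)
$q{\left(w \right)} = 10$
$G{\left(I \right)} = 10 I^{2}$
$n = 20164$ ($n = \left(2 \cdot 6 \left(5 + 6\right) + 10 \left(-1\right)^{2}\right)^{2} = \left(2 \cdot 6 \cdot 11 + 10 \cdot 1\right)^{2} = \left(132 + 10\right)^{2} = 142^{2} = 20164$)
$n^{2} = 20164^{2} = 406586896$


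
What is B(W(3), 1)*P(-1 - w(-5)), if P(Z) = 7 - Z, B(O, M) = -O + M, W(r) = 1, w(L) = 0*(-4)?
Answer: 0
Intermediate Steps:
w(L) = 0
B(O, M) = M - O
B(W(3), 1)*P(-1 - w(-5)) = (1 - 1*1)*(7 - (-1 - 1*0)) = (1 - 1)*(7 - (-1 + 0)) = 0*(7 - 1*(-1)) = 0*(7 + 1) = 0*8 = 0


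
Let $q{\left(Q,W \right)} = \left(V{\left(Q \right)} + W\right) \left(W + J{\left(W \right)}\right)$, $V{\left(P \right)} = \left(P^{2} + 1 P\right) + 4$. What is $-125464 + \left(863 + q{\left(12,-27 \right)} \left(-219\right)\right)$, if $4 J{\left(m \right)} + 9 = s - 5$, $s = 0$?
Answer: $\frac{1527545}{2} \approx 7.6377 \cdot 10^{5}$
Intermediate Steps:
$V{\left(P \right)} = 4 + P + P^{2}$ ($V{\left(P \right)} = \left(P^{2} + P\right) + 4 = \left(P + P^{2}\right) + 4 = 4 + P + P^{2}$)
$J{\left(m \right)} = - \frac{7}{2}$ ($J{\left(m \right)} = - \frac{9}{4} + \frac{0 - 5}{4} = - \frac{9}{4} + \frac{1}{4} \left(-5\right) = - \frac{9}{4} - \frac{5}{4} = - \frac{7}{2}$)
$q{\left(Q,W \right)} = \left(- \frac{7}{2} + W\right) \left(4 + Q + W + Q^{2}\right)$ ($q{\left(Q,W \right)} = \left(\left(4 + Q + Q^{2}\right) + W\right) \left(W - \frac{7}{2}\right) = \left(4 + Q + W + Q^{2}\right) \left(- \frac{7}{2} + W\right) = \left(- \frac{7}{2} + W\right) \left(4 + Q + W + Q^{2}\right)$)
$-125464 + \left(863 + q{\left(12,-27 \right)} \left(-219\right)\right) = -125464 + \left(863 + \left(-14 + \left(-27\right)^{2} + \frac{1}{2} \left(-27\right) - 42 - \frac{7 \cdot 12^{2}}{2} + 12 \left(-27\right) - 27 \cdot 12^{2}\right) \left(-219\right)\right) = -125464 + \left(863 + \left(-14 + 729 - \frac{27}{2} - 42 - 504 - 324 - 3888\right) \left(-219\right)\right) = -125464 + \left(863 - - \frac{1776747}{2}\right) = -125464 + \left(863 + \frac{1776747}{2}\right) = -125464 + \frac{1778473}{2} = \frac{1527545}{2}$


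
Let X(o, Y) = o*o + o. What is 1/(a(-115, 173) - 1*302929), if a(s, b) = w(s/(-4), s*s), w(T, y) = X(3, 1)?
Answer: -1/302917 ≈ -3.3012e-6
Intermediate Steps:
X(o, Y) = o + o**2 (X(o, Y) = o**2 + o = o + o**2)
w(T, y) = 12 (w(T, y) = 3*(1 + 3) = 3*4 = 12)
a(s, b) = 12
1/(a(-115, 173) - 1*302929) = 1/(12 - 1*302929) = 1/(12 - 302929) = 1/(-302917) = -1/302917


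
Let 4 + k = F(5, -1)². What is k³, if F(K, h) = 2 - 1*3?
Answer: -27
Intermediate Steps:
F(K, h) = -1 (F(K, h) = 2 - 3 = -1)
k = -3 (k = -4 + (-1)² = -4 + 1 = -3)
k³ = (-3)³ = -27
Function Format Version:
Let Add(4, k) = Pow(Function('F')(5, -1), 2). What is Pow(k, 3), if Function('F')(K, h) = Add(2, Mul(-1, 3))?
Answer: -27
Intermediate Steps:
Function('F')(K, h) = -1 (Function('F')(K, h) = Add(2, -3) = -1)
k = -3 (k = Add(-4, Pow(-1, 2)) = Add(-4, 1) = -3)
Pow(k, 3) = Pow(-3, 3) = -27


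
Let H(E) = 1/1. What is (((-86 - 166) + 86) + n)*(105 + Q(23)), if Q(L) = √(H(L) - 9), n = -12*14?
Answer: -35070 - 668*I*√2 ≈ -35070.0 - 944.69*I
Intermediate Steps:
H(E) = 1
n = -168
Q(L) = 2*I*√2 (Q(L) = √(1 - 9) = √(-8) = 2*I*√2)
(((-86 - 166) + 86) + n)*(105 + Q(23)) = (((-86 - 166) + 86) - 168)*(105 + 2*I*√2) = ((-252 + 86) - 168)*(105 + 2*I*√2) = (-166 - 168)*(105 + 2*I*√2) = -334*(105 + 2*I*√2) = -35070 - 668*I*√2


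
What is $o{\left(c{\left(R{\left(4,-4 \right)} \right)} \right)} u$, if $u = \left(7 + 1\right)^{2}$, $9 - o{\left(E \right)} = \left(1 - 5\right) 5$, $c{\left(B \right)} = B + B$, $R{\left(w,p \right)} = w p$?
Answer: $1856$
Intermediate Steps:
$R{\left(w,p \right)} = p w$
$c{\left(B \right)} = 2 B$
$o{\left(E \right)} = 29$ ($o{\left(E \right)} = 9 - \left(1 - 5\right) 5 = 9 - \left(-4\right) 5 = 9 - -20 = 9 + 20 = 29$)
$u = 64$ ($u = 8^{2} = 64$)
$o{\left(c{\left(R{\left(4,-4 \right)} \right)} \right)} u = 29 \cdot 64 = 1856$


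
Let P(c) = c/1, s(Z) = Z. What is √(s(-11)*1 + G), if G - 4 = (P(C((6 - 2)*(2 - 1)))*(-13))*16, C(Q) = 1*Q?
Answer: I*√839 ≈ 28.965*I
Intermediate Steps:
C(Q) = Q
P(c) = c (P(c) = c*1 = c)
G = -828 (G = 4 + (((6 - 2)*(2 - 1))*(-13))*16 = 4 + ((4*1)*(-13))*16 = 4 + (4*(-13))*16 = 4 - 52*16 = 4 - 832 = -828)
√(s(-11)*1 + G) = √(-11*1 - 828) = √(-11 - 828) = √(-839) = I*√839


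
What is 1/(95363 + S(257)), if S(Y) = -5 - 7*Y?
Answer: 1/93559 ≈ 1.0688e-5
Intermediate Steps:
1/(95363 + S(257)) = 1/(95363 + (-5 - 7*257)) = 1/(95363 + (-5 - 1799)) = 1/(95363 - 1804) = 1/93559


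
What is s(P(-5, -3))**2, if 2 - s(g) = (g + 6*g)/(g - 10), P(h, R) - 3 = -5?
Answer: 25/36 ≈ 0.69444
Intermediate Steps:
P(h, R) = -2 (P(h, R) = 3 - 5 = -2)
s(g) = 2 - 7*g/(-10 + g) (s(g) = 2 - (g + 6*g)/(g - 10) = 2 - 7*g/(-10 + g))
s(P(-5, -3))**2 = (5*(-4 - 1*(-2))/(-10 - 2))**2 = (5*(-4 + 2)/(-12))**2 = (5*(-1/12)*(-2))**2 = (5/6)**2 = 25/36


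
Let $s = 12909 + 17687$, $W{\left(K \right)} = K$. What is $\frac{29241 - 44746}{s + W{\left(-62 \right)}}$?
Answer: $- \frac{2215}{4362} \approx -0.50779$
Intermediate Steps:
$s = 30596$
$\frac{29241 - 44746}{s + W{\left(-62 \right)}} = \frac{29241 - 44746}{30596 - 62} = - \frac{15505}{30534} = \left(-15505\right) \frac{1}{30534} = - \frac{2215}{4362}$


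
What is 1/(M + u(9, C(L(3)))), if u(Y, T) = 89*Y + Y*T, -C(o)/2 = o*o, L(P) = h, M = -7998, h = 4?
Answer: -1/7485 ≈ -0.00013360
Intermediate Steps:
L(P) = 4
C(o) = -2*o**2 (C(o) = -2*o*o = -2*o**2)
u(Y, T) = 89*Y + T*Y
1/(M + u(9, C(L(3)))) = 1/(-7998 + 9*(89 - 2*4**2)) = 1/(-7998 + 9*(89 - 2*16)) = 1/(-7998 + 9*(89 - 32)) = 1/(-7998 + 9*57) = 1/(-7998 + 513) = 1/(-7485) = -1/7485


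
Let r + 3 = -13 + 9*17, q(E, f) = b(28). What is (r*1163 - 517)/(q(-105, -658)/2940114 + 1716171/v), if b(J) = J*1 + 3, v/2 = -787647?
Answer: -61296168320462502/420474129115 ≈ -1.4578e+5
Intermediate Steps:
v = -1575294 (v = 2*(-787647) = -1575294)
b(J) = 3 + J (b(J) = J + 3 = 3 + J)
q(E, f) = 31 (q(E, f) = 3 + 28 = 31)
r = 137 (r = -3 + (-13 + 9*17) = -3 + (-13 + 153) = -3 + 140 = 137)
(r*1163 - 517)/(q(-105, -658)/2940114 + 1716171/v) = (137*1163 - 517)/(31/2940114 + 1716171/(-1575294)) = (159331 - 517)/(31*(1/2940114) + 1716171*(-1/1575294)) = 158814/(31/2940114 - 572057/525098) = 158814/(-420474129115/385961995293) = 158814*(-385961995293/420474129115) = -61296168320462502/420474129115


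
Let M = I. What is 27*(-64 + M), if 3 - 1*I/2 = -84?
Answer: 2970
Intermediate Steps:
I = 174 (I = 6 - 2*(-84) = 6 + 168 = 174)
M = 174
27*(-64 + M) = 27*(-64 + 174) = 27*110 = 2970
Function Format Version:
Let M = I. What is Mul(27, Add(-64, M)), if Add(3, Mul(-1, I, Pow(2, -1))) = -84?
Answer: 2970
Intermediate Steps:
I = 174 (I = Add(6, Mul(-2, -84)) = Add(6, 168) = 174)
M = 174
Mul(27, Add(-64, M)) = Mul(27, Add(-64, 174)) = Mul(27, 110) = 2970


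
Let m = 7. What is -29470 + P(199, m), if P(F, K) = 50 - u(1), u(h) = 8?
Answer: -29428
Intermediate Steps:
P(F, K) = 42 (P(F, K) = 50 - 1*8 = 50 - 8 = 42)
-29470 + P(199, m) = -29470 + 42 = -29428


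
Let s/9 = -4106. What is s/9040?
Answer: -18477/4520 ≈ -4.0878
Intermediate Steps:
s = -36954 (s = 9*(-4106) = -36954)
s/9040 = -36954/9040 = -36954*1/9040 = -18477/4520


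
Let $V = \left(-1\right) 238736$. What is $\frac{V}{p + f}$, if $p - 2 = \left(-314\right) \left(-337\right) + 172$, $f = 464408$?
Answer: $- \frac{14921}{35650} \approx -0.41854$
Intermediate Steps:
$p = 105992$ ($p = 2 + \left(\left(-314\right) \left(-337\right) + 172\right) = 2 + \left(105818 + 172\right) = 2 + 105990 = 105992$)
$V = -238736$
$\frac{V}{p + f} = - \frac{238736}{105992 + 464408} = - \frac{238736}{570400} = \left(-238736\right) \frac{1}{570400} = - \frac{14921}{35650}$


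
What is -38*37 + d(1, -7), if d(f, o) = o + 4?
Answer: -1409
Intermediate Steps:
d(f, o) = 4 + o
-38*37 + d(1, -7) = -38*37 + (4 - 7) = -1406 - 3 = -1409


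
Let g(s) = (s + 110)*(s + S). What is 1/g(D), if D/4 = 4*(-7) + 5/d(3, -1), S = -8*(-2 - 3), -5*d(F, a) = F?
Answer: 9/33496 ≈ 0.00026869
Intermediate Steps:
d(F, a) = -F/5
S = 40 (S = -8*(-5) = 40)
D = -436/3 (D = 4*(4*(-7) + 5/((-⅕*3))) = 4*(-28 + 5/(-⅗)) = 4*(-28 + 5*(-5/3)) = 4*(-28 - 25/3) = 4*(-109/3) = -436/3 ≈ -145.33)
g(s) = (40 + s)*(110 + s) (g(s) = (s + 110)*(s + 40) = (110 + s)*(40 + s) = (40 + s)*(110 + s))
1/g(D) = 1/(4400 + (-436/3)² + 150*(-436/3)) = 1/(4400 + 190096/9 - 21800) = 1/(33496/9) = 9/33496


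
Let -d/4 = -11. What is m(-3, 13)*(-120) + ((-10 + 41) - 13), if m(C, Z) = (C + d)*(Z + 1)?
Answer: -68862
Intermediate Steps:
d = 44 (d = -4*(-11) = 44)
m(C, Z) = (1 + Z)*(44 + C) (m(C, Z) = (C + 44)*(Z + 1) = (44 + C)*(1 + Z) = (1 + Z)*(44 + C))
m(-3, 13)*(-120) + ((-10 + 41) - 13) = (44 - 3 + 44*13 - 3*13)*(-120) + ((-10 + 41) - 13) = (44 - 3 + 572 - 39)*(-120) + (31 - 13) = 574*(-120) + 18 = -68880 + 18 = -68862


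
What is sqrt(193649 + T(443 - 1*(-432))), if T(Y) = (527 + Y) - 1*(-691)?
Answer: sqrt(195742) ≈ 442.43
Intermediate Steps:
T(Y) = 1218 + Y (T(Y) = (527 + Y) + 691 = 1218 + Y)
sqrt(193649 + T(443 - 1*(-432))) = sqrt(193649 + (1218 + (443 - 1*(-432)))) = sqrt(193649 + (1218 + (443 + 432))) = sqrt(193649 + (1218 + 875)) = sqrt(193649 + 2093) = sqrt(195742)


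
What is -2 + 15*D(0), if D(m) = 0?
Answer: -2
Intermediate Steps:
-2 + 15*D(0) = -2 + 15*0 = -2 + 0 = -2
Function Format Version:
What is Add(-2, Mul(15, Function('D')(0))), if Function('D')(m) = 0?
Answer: -2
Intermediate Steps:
Add(-2, Mul(15, Function('D')(0))) = Add(-2, Mul(15, 0)) = Add(-2, 0) = -2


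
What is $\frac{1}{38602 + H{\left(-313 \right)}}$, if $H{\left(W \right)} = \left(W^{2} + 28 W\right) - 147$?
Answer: $\frac{1}{127660} \approx 7.8333 \cdot 10^{-6}$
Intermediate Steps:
$H{\left(W \right)} = -147 + W^{2} + 28 W$
$\frac{1}{38602 + H{\left(-313 \right)}} = \frac{1}{38602 + \left(-147 + \left(-313\right)^{2} + 28 \left(-313\right)\right)} = \frac{1}{38602 - -89058} = \frac{1}{38602 + 89058} = \frac{1}{127660}$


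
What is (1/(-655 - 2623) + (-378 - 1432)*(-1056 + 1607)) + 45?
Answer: -3269034671/3278 ≈ -9.9727e+5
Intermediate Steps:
(1/(-655 - 2623) + (-378 - 1432)*(-1056 + 1607)) + 45 = (1/(-3278) - 1810*551) + 45 = (-1/3278 - 997310) + 45 = -3269182181/3278 + 45 = -3269034671/3278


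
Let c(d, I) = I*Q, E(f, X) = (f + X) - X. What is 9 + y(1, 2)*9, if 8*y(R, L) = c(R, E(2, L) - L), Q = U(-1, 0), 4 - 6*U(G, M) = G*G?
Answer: 9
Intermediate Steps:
U(G, M) = ⅔ - G²/6 (U(G, M) = ⅔ - G*G/6 = ⅔ - G²/6)
E(f, X) = f (E(f, X) = (X + f) - X = f)
Q = ½ (Q = ⅔ - ⅙*(-1)² = ⅔ - ⅙*1 = ⅔ - ⅙ = ½ ≈ 0.50000)
c(d, I) = I/2 (c(d, I) = I*(½) = I/2)
y(R, L) = ⅛ - L/16 (y(R, L) = ((2 - L)/2)/8 = (1 - L/2)/8 = ⅛ - L/16)
9 + y(1, 2)*9 = 9 + (⅛ - 1/16*2)*9 = 9 + (⅛ - ⅛)*9 = 9 + 0*9 = 9 + 0 = 9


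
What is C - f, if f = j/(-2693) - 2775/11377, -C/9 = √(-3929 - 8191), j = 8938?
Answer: 109160701/30638261 - 18*I*√3030 ≈ 3.5629 - 990.82*I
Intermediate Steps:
C = -18*I*√3030 (C = -9*√(-3929 - 8191) = -18*I*√3030 ≈ -990.82*I)
f = -109160701/30638261 (f = 8938/(-2693) - 2775/11377 = 8938*(-1/2693) - 2775*1/11377 = -8938/2693 - 2775/11377 = -109160701/30638261 ≈ -3.5629)
C - f = -18*I*√3030 - 1*(-109160701/30638261) = -18*I*√3030 + 109160701/30638261 = 109160701/30638261 - 18*I*√3030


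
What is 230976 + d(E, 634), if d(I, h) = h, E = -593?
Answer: 231610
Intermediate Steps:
230976 + d(E, 634) = 230976 + 634 = 231610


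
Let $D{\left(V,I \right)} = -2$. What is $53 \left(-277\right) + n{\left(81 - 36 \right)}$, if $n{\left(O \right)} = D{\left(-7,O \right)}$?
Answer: $-14683$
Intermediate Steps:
$n{\left(O \right)} = -2$
$53 \left(-277\right) + n{\left(81 - 36 \right)} = 53 \left(-277\right) - 2 = -14681 - 2 = -14683$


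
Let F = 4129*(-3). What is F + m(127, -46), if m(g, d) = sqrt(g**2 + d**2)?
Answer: -12387 + sqrt(18245) ≈ -12252.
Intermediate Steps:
F = -12387
m(g, d) = sqrt(d**2 + g**2)
F + m(127, -46) = -12387 + sqrt((-46)**2 + 127**2) = -12387 + sqrt(2116 + 16129) = -12387 + sqrt(18245)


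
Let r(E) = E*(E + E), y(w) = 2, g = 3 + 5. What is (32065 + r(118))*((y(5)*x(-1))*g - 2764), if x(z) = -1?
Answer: -166558140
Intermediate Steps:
g = 8
r(E) = 2*E² (r(E) = E*(2*E) = 2*E²)
(32065 + r(118))*((y(5)*x(-1))*g - 2764) = (32065 + 2*118²)*((2*(-1))*8 - 2764) = (32065 + 2*13924)*(-2*8 - 2764) = (32065 + 27848)*(-16 - 2764) = 59913*(-2780) = -166558140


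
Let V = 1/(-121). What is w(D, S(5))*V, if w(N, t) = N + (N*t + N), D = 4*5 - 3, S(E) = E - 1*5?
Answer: -34/121 ≈ -0.28099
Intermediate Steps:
S(E) = -5 + E (S(E) = E - 5 = -5 + E)
D = 17 (D = 20 - 3 = 17)
w(N, t) = 2*N + N*t (w(N, t) = N + (N + N*t) = 2*N + N*t)
V = -1/121 ≈ -0.0082645
w(D, S(5))*V = (17*(2 + (-5 + 5)))*(-1/121) = (17*(2 + 0))*(-1/121) = (17*2)*(-1/121) = 34*(-1/121) = -34/121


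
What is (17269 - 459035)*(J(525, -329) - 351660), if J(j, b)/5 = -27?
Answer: 155411069970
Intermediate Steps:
J(j, b) = -135 (J(j, b) = 5*(-27) = -135)
(17269 - 459035)*(J(525, -329) - 351660) = (17269 - 459035)*(-135 - 351660) = -441766*(-351795) = 155411069970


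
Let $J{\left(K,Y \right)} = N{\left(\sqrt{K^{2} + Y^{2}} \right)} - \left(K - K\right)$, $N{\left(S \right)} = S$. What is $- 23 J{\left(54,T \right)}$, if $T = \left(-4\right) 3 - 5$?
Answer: $- 23 \sqrt{3205} \approx -1302.1$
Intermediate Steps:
$T = -17$ ($T = -12 - 5 = -17$)
$J{\left(K,Y \right)} = \sqrt{K^{2} + Y^{2}}$ ($J{\left(K,Y \right)} = \sqrt{K^{2} + Y^{2}} - \left(K - K\right) = \sqrt{K^{2} + Y^{2}} - 0 = \sqrt{K^{2} + Y^{2}} + 0 = \sqrt{K^{2} + Y^{2}}$)
$- 23 J{\left(54,T \right)} = - 23 \sqrt{54^{2} + \left(-17\right)^{2}} = - 23 \sqrt{2916 + 289} = - 23 \sqrt{3205}$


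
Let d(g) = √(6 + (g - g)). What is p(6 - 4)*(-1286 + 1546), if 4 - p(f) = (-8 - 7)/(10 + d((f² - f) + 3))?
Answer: 68380/47 - 1950*√6/47 ≈ 1353.3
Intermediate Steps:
d(g) = √6 (d(g) = √(6 + 0) = √6)
p(f) = 4 + 15/(10 + √6) (p(f) = 4 - (-8 - 7)/(10 + √6) = 4 - (-15)/(10 + √6) = 4 + 15/(10 + √6))
p(6 - 4)*(-1286 + 1546) = (263/47 - 15*√6/94)*(-1286 + 1546) = (263/47 - 15*√6/94)*260 = 68380/47 - 1950*√6/47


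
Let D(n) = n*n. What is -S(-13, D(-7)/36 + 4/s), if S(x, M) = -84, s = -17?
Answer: 84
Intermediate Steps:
D(n) = n**2
-S(-13, D(-7)/36 + 4/s) = -1*(-84) = 84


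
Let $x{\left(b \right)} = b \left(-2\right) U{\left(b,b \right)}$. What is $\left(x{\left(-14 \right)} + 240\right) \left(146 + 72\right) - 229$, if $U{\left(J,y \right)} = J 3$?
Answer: $-204277$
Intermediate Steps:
$U{\left(J,y \right)} = 3 J$
$x{\left(b \right)} = - 6 b^{2}$ ($x{\left(b \right)} = b \left(-2\right) 3 b = - 2 b 3 b = - 6 b^{2}$)
$\left(x{\left(-14 \right)} + 240\right) \left(146 + 72\right) - 229 = \left(- 6 \left(-14\right)^{2} + 240\right) \left(146 + 72\right) - 229 = \left(\left(-6\right) 196 + 240\right) 218 - 229 = \left(-1176 + 240\right) 218 - 229 = \left(-936\right) 218 - 229 = -204048 - 229 = -204277$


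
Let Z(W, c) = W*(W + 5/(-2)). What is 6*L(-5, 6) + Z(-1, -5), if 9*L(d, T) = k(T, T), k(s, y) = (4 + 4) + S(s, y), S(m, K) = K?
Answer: 77/6 ≈ 12.833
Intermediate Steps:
Z(W, c) = W*(-5/2 + W) (Z(W, c) = W*(W + 5*(-1/2)) = W*(W - 5/2) = W*(-5/2 + W))
k(s, y) = 8 + y (k(s, y) = (4 + 4) + y = 8 + y)
L(d, T) = 8/9 + T/9 (L(d, T) = (8 + T)/9 = 8/9 + T/9)
6*L(-5, 6) + Z(-1, -5) = 6*(8/9 + (1/9)*6) + (1/2)*(-1)*(-5 + 2*(-1)) = 6*(8/9 + 2/3) + (1/2)*(-1)*(-5 - 2) = 6*(14/9) + (1/2)*(-1)*(-7) = 28/3 + 7/2 = 77/6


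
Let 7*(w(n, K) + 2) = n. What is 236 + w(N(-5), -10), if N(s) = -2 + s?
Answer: 233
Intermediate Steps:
w(n, K) = -2 + n/7
236 + w(N(-5), -10) = 236 + (-2 + (-2 - 5)/7) = 236 + (-2 + (1/7)*(-7)) = 236 + (-2 - 1) = 236 - 3 = 233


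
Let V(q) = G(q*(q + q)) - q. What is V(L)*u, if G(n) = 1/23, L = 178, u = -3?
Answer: 12279/23 ≈ 533.87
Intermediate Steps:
G(n) = 1/23
V(q) = 1/23 - q
V(L)*u = (1/23 - 1*178)*(-3) = (1/23 - 178)*(-3) = -4093/23*(-3) = 12279/23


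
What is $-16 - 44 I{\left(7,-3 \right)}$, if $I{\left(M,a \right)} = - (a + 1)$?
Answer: $-104$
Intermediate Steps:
$I{\left(M,a \right)} = -1 - a$ ($I{\left(M,a \right)} = - (1 + a) = -1 - a$)
$-16 - 44 I{\left(7,-3 \right)} = -16 - 44 \left(-1 - -3\right) = -16 - 44 \left(-1 + 3\right) = -16 - 88 = -104$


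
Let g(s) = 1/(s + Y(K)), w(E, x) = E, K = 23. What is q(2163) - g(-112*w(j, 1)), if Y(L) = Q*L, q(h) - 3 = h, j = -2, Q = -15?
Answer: 262087/121 ≈ 2166.0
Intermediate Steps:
q(h) = 3 + h
Y(L) = -15*L
g(s) = 1/(-345 + s) (g(s) = 1/(s - 15*23) = 1/(s - 345) = 1/(-345 + s))
q(2163) - g(-112*w(j, 1)) = (3 + 2163) - 1/(-345 - 112*(-2)) = 2166 - 1/(-345 + 224) = 2166 - 1/(-121) = 2166 - 1*(-1/121) = 2166 + 1/121 = 262087/121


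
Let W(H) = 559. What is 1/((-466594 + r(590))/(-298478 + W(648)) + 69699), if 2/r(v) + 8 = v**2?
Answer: 51851610274/3614086593306849 ≈ 1.4347e-5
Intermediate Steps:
r(v) = 2/(-8 + v**2)
1/((-466594 + r(590))/(-298478 + W(648)) + 69699) = 1/((-466594 + 2/(-8 + 590**2))/(-298478 + 559) + 69699) = 1/((-466594 + 2/(-8 + 348100))/(-297919) + 69699) = 1/((-466594 + 2/348092)*(-1/297919) + 69699) = 1/((-466594 + 2*(1/348092))*(-1/297919) + 69699) = 1/((-466594 + 1/174046)*(-1/297919) + 69699) = 1/(-81208819323/174046*(-1/297919) + 69699) = 1/(81208819323/51851610274 + 69699) = 1/(3614086593306849/51851610274) = 51851610274/3614086593306849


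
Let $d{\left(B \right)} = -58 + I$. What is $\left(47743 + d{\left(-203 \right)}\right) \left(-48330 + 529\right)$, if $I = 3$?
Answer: $-2279534088$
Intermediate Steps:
$d{\left(B \right)} = -55$ ($d{\left(B \right)} = -58 + 3 = -55$)
$\left(47743 + d{\left(-203 \right)}\right) \left(-48330 + 529\right) = \left(47743 - 55\right) \left(-48330 + 529\right) = 47688 \left(-47801\right) = -2279534088$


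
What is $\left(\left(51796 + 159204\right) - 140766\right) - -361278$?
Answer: $431512$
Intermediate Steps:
$\left(\left(51796 + 159204\right) - 140766\right) - -361278 = \left(211000 - 140766\right) + 361278 = 70234 + 361278 = 431512$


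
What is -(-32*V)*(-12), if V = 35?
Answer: -13440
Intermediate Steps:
-(-32*V)*(-12) = -(-32*35)*(-12) = -(-1120)*(-12) = -1*13440 = -13440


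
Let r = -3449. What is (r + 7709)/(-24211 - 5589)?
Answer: -213/1490 ≈ -0.14295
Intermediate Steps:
(r + 7709)/(-24211 - 5589) = (-3449 + 7709)/(-24211 - 5589) = 4260/(-29800) = 4260*(-1/29800) = -213/1490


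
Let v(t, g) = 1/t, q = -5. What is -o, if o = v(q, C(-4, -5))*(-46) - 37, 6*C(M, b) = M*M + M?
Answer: 139/5 ≈ 27.800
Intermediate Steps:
C(M, b) = M/6 + M²/6 (C(M, b) = (M*M + M)/6 = (M² + M)/6 = (M + M²)/6 = M/6 + M²/6)
o = -139/5 (o = -46/(-5) - 37 = -⅕*(-46) - 37 = 46/5 - 37 = -139/5 ≈ -27.800)
-o = -1*(-139/5) = 139/5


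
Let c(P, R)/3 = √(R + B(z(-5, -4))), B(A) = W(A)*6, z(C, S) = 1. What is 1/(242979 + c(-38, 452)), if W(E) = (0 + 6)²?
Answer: 80993/19679596143 - 2*√167/19679596143 ≈ 4.1143e-6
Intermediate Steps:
W(E) = 36 (W(E) = 6² = 36)
B(A) = 216 (B(A) = 36*6 = 216)
c(P, R) = 3*√(216 + R) (c(P, R) = 3*√(R + 216) = 3*√(216 + R))
1/(242979 + c(-38, 452)) = 1/(242979 + 3*√(216 + 452)) = 1/(242979 + 3*√668) = 1/(242979 + 3*(2*√167)) = 1/(242979 + 6*√167)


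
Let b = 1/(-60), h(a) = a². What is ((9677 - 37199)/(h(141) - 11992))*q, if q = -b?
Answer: -4587/78890 ≈ -0.058144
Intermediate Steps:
b = -1/60 (b = 1*(-1/60) = -1/60 ≈ -0.016667)
q = 1/60 (q = -1*(-1/60) = 1/60 ≈ 0.016667)
((9677 - 37199)/(h(141) - 11992))*q = ((9677 - 37199)/(141² - 11992))*(1/60) = -27522/(19881 - 11992)*(1/60) = -27522/7889*(1/60) = -27522*1/7889*(1/60) = -27522/7889*1/60 = -4587/78890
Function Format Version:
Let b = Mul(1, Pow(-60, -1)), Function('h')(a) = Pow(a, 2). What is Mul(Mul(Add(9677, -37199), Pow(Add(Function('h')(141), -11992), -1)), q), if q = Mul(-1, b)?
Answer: Rational(-4587, 78890) ≈ -0.058144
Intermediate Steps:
b = Rational(-1, 60) (b = Mul(1, Rational(-1, 60)) = Rational(-1, 60) ≈ -0.016667)
q = Rational(1, 60) (q = Mul(-1, Rational(-1, 60)) = Rational(1, 60) ≈ 0.016667)
Mul(Mul(Add(9677, -37199), Pow(Add(Function('h')(141), -11992), -1)), q) = Mul(Mul(Add(9677, -37199), Pow(Add(Pow(141, 2), -11992), -1)), Rational(1, 60)) = Mul(Mul(-27522, Pow(Add(19881, -11992), -1)), Rational(1, 60)) = Mul(Mul(-27522, Pow(7889, -1)), Rational(1, 60)) = Mul(Mul(-27522, Rational(1, 7889)), Rational(1, 60)) = Mul(Rational(-27522, 7889), Rational(1, 60)) = Rational(-4587, 78890)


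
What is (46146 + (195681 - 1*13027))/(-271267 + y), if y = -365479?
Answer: -10400/28943 ≈ -0.35933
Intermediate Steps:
(46146 + (195681 - 1*13027))/(-271267 + y) = (46146 + (195681 - 1*13027))/(-271267 - 365479) = (46146 + (195681 - 13027))/(-636746) = (46146 + 182654)*(-1/636746) = 228800*(-1/636746) = -10400/28943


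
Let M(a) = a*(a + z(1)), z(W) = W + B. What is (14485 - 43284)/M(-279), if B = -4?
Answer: -929/2538 ≈ -0.36604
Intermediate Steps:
z(W) = -4 + W (z(W) = W - 4 = -4 + W)
M(a) = a*(-3 + a) (M(a) = a*(a + (-4 + 1)) = a*(a - 3) = a*(-3 + a))
(14485 - 43284)/M(-279) = (14485 - 43284)/((-279*(-3 - 279))) = -28799/((-279*(-282))) = -28799/78678 = -28799*1/78678 = -929/2538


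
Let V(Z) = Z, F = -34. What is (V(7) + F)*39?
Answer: -1053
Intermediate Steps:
(V(7) + F)*39 = (7 - 34)*39 = -27*39 = -1053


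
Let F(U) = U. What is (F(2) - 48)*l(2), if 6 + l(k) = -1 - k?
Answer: 414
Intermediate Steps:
l(k) = -7 - k (l(k) = -6 + (-1 - k) = -7 - k)
(F(2) - 48)*l(2) = (2 - 48)*(-7 - 1*2) = -46*(-7 - 2) = -46*(-9) = 414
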